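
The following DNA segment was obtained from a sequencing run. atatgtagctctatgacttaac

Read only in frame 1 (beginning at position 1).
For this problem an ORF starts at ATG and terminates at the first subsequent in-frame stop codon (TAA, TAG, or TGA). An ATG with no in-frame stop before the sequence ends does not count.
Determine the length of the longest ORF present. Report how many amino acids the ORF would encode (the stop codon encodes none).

2

Frame 1: ATA TGT AGC TCT ATG ACT TAA — ATG at 13, stop TAA at 19 → 9 nt.
Longest: frame 1, positions 13–21, 9 nt = 3 codons = 2 aa. → 2 amino acids.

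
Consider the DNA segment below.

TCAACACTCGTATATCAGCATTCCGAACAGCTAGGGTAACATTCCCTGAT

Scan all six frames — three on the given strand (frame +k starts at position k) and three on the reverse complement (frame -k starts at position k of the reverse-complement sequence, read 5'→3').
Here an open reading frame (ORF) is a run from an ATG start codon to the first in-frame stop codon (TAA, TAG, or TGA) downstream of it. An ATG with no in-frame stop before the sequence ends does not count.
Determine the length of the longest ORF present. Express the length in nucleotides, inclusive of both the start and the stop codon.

Reverse complement (5'→3'): ATCAGGGAATGTTACCCTAGCTGTTCGGAATGCTGATATACGAGTGTTGA
Frame +1: TCA ACA CTC GTA TAT CAG CAT TCC GAA CAG CTA GGG TAA CAT TCC CTG — no ATG→stop ORF.
Frame +2: CAA CAC TCG TAT ATC AGC ATT CCG AAC AGC TAG GGT AAC ATT CCC TGA — no ATG→stop ORF.
Frame +3: AAC ACT CGT ATA TCA GCA TTC CGA ACA GCT AGG GTA ACA TTC CCT GAT — no ATG→stop ORF.
Frame -1: ATC AGG GAA TGT TAC CCT AGC TGT TCG GAA TGC TGA TAT ACG AGT GTT — no ATG→stop ORF.
Frame -2: TCA GGG AAT GTT ACC CTA GCT GTT CGG AAT GCT GAT ATA CGA GTG TTG — no ATG→stop ORF.
Frame -3: CAG GGA ATG TTA CCC TAG CTG TTC GGA ATG CTG ATA TAC GAG TGT TGA — ATG at 9, stop TAG at 18 → 12 nt; ATG at 30, stop TGA at 48 → 21 nt.
Longest: frame -3, positions 30–50, 21 nt = 7 codons = 6 aa. → 21 nucleotides.

21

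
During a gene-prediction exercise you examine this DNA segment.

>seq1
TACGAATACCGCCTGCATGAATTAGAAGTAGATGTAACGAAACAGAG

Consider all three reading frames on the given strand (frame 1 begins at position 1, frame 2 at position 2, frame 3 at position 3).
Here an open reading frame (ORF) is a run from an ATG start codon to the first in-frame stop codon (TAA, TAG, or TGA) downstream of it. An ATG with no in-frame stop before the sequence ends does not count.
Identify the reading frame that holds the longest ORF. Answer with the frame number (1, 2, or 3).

Frame 1: TAC GAA TAC CGC CTG CAT GAA TTA GAA GTA GAT GTA ACG AAA CAG — no ATG→stop ORF.
Frame 2: ACG AAT ACC GCC TGC ATG AAT TAG AAG TAG ATG TAA CGA AAC AGA — ATG at 17, stop TAG at 23 → 9 nt; ATG at 32, stop TAA at 35 → 6 nt.
Frame 3: CGA ATA CCG CCT GCA TGA ATT AGA AGT AGA TGT AAC GAA ACA GAG — no ATG→stop ORF.
Longest ORF is 9 nt in frame 2 (positions 17–25).

2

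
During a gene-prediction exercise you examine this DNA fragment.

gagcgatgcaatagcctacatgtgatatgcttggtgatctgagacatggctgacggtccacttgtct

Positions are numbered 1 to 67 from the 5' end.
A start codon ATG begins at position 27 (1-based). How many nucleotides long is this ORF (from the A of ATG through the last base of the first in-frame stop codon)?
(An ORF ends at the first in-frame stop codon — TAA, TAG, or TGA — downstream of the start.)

Codons from position 27: ATG (27–29), CTT (30–32), GGT (33–35), GAT (36–38), CTG (39–41), AGA (42–44), CAT (45–47), GGC (48–50), TGA (51–53).
TGA is the first in-frame stop; ORF spans 27–53, 27 nucleotides.

27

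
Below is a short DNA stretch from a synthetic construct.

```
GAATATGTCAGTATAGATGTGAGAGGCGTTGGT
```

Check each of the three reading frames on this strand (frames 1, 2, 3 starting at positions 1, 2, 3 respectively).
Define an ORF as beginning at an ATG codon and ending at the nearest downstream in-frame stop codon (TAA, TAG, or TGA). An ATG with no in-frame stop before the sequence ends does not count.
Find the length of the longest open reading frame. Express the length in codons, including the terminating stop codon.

4

Frame 1: GAA TAT GTC AGT ATA GAT GTG AGA GGC GTT GGT — no ATG→stop ORF.
Frame 2: AAT ATG TCA GTA TAG ATG TGA GAG GCG TTG — ATG at 5, stop TAG at 14 → 12 nt; ATG at 17, stop TGA at 20 → 6 nt.
Frame 3: ATA TGT CAG TAT AGA TGT GAG AGG CGT TGG — no ATG→stop ORF.
Longest: frame 2, positions 5–16, 12 nt = 4 codons = 3 aa. → 4 codons.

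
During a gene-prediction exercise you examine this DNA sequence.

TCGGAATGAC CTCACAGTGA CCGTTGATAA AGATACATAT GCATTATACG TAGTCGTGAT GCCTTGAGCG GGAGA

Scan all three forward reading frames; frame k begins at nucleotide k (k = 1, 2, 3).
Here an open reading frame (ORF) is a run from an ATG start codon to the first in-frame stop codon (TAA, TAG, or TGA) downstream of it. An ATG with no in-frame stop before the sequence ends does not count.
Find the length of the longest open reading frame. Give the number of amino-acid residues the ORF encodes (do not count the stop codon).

Frame 1: TCG GAA TGA CCT CAC AGT GAC CGT TGA TAA AGA TAC ATA TGC ATT ATA CGT AGT CGT GAT GCC TTG AGC GGG AGA — no ATG→stop ORF.
Frame 2: CGG AAT GAC CTC ACA GTG ACC GTT GAT AAA GAT ACA TAT GCA TTA TAC GTA GTC GTG ATG CCT TGA GCG GGA — ATG at 59, stop TGA at 65 → 9 nt.
Frame 3: GGA ATG ACC TCA CAG TGA CCG TTG ATA AAG ATA CAT ATG CAT TAT ACG TAG TCG TGA TGC CTT GAG CGG GAG — ATG at 6, stop TGA at 18 → 15 nt; ATG at 39, stop TAG at 51 → 15 nt.
Longest: frame 3, positions 6–20, 15 nt = 5 codons = 4 aa. → 4 amino acids.

4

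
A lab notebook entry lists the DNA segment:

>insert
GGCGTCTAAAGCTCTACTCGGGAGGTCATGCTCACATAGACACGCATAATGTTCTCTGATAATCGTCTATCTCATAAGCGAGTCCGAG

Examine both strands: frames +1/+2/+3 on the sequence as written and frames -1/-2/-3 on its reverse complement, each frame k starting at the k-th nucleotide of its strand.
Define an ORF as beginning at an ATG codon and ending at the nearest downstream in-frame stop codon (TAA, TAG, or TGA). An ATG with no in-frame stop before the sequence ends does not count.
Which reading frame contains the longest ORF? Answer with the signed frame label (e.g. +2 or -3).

Reverse complement (5'→3'): CTCGGACTCGCTTATGAGATAGACGATTATCAGAGAACATTATGCGTGTCTATGTGAGCATGACCTCCCGAGTAGAGCTTTAGACGCC
Frame +1: GGC GTC TAA AGC TCT ACT CGG GAG GTC ATG CTC ACA TAG ACA CGC ATA ATG TTC TCT GAT AAT CGT CTA TCT CAT AAG CGA GTC CGA — ATG at 28, stop TAG at 37 → 12 nt.
Frame +2: GCG TCT AAA GCT CTA CTC GGG AGG TCA TGC TCA CAT AGA CAC GCA TAA TGT TCT CTG ATA ATC GTC TAT CTC ATA AGC GAG TCC GAG — no ATG→stop ORF.
Frame +3: CGT CTA AAG CTC TAC TCG GGA GGT CAT GCT CAC ATA GAC ACG CAT AAT GTT CTC TGA TAA TCG TCT ATC TCA TAA GCG AGT CCG — no ATG→stop ORF.
Frame -1: CTC GGA CTC GCT TAT GAG ATA GAC GAT TAT CAG AGA ACA TTA TGC GTG TCT ATG TGA GCA TGA CCT CCC GAG TAG AGC TTT AGA CGC — ATG at 52, stop TGA at 55 → 6 nt.
Frame -2: TCG GAC TCG CTT ATG AGA TAG ACG ATT ATC AGA GAA CAT TAT GCG TGT CTA TGT GAG CAT GAC CTC CCG AGT AGA GCT TTA GAC GCC — ATG at 14, stop TAG at 20 → 9 nt.
Frame -3: CGG ACT CGC TTA TGA GAT AGA CGA TTA TCA GAG AAC ATT ATG CGT GTC TAT GTG AGC ATG ACC TCC CGA GTA GAG CTT TAG ACG — ATG at 42, stop TAG at 81 → 42 nt; ATG at 60, stop TAG at 81 → 24 nt.
Longest ORF is 42 nt in frame -3 (positions 42–83).

-3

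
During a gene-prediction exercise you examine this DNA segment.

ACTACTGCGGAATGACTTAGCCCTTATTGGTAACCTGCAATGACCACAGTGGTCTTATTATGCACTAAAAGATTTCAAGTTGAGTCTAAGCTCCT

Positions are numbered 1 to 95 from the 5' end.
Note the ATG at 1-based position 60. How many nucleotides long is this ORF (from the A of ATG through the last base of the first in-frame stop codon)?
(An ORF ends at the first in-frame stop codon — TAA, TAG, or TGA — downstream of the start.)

Codons from position 60: ATG (60–62), CAC (63–65), TAA (66–68).
TAA is the first in-frame stop; ORF spans 60–68, 9 nucleotides.

9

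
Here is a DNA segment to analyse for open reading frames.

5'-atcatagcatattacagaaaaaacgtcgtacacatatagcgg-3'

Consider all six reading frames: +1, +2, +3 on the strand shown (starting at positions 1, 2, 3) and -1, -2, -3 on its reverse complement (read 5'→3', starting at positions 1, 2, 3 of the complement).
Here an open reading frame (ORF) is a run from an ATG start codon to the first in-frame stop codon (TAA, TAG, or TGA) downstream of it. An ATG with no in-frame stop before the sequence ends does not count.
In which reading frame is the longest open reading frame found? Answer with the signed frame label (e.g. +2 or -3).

Reverse complement (5'→3'): CCGCTATATGTGTACGACGTTTTTTCTGTAATATGCTATGAT
Frame +1: ATC ATA GCA TAT TAC AGA AAA AAC GTC GTA CAC ATA TAG CGG — no ATG→stop ORF.
Frame +2: TCA TAG CAT ATT ACA GAA AAA ACG TCG TAC ACA TAT AGC — no ATG→stop ORF.
Frame +3: CAT AGC ATA TTA CAG AAA AAA CGT CGT ACA CAT ATA GCG — no ATG→stop ORF.
Frame -1: CCG CTA TAT GTG TAC GAC GTT TTT TCT GTA ATA TGC TAT GAT — no ATG→stop ORF.
Frame -2: CGC TAT ATG TGT ACG ACG TTT TTT CTG TAA TAT GCT ATG — ATG at 8, stop TAA at 29 → 24 nt.
Frame -3: GCT ATA TGT GTA CGA CGT TTT TTC TGT AAT ATG CTA TGA — ATG at 33, stop TGA at 39 → 9 nt.
Longest ORF is 24 nt in frame -2 (positions 8–31).

-2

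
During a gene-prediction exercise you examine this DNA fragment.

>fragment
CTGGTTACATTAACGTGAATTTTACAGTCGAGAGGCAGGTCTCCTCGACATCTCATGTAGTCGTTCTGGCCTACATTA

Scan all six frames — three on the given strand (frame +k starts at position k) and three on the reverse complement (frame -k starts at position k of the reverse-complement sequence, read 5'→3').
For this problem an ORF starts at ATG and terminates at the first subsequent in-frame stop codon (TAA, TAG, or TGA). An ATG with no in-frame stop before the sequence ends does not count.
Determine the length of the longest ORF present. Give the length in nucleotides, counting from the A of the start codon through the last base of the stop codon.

30

Reverse complement (5'→3'): TAATGTAGGCCAGAACGACTACATGAGATGTCGAGGAGACCTGCCTCTCGACTGTAAAATTCACGTTAATGTAACCAG
Frame +1: CTG GTT ACA TTA ACG TGA ATT TTA CAG TCG AGA GGC AGG TCT CCT CGA CAT CTC ATG TAG TCG TTC TGG CCT ACA TTA — ATG at 55, stop TAG at 58 → 6 nt.
Frame +2: TGG TTA CAT TAA CGT GAA TTT TAC AGT CGA GAG GCA GGT CTC CTC GAC ATC TCA TGT AGT CGT TCT GGC CTA CAT — no ATG→stop ORF.
Frame +3: GGT TAC ATT AAC GTG AAT TTT ACA GTC GAG AGG CAG GTC TCC TCG ACA TCT CAT GTA GTC GTT CTG GCC TAC ATT — no ATG→stop ORF.
Frame -1: TAA TGT AGG CCA GAA CGA CTA CAT GAG ATG TCG AGG AGA CCT GCC TCT CGA CTG TAA AAT TCA CGT TAA TGT AAC CAG — ATG at 28, stop TAA at 55 → 30 nt.
Frame -2: AAT GTA GGC CAG AAC GAC TAC ATG AGA TGT CGA GGA GAC CTG CCT CTC GAC TGT AAA ATT CAC GTT AAT GTA ACC — no ATG→stop ORF.
Frame -3: ATG TAG GCC AGA ACG ACT ACA TGA GAT GTC GAG GAG ACC TGC CTC TCG ACT GTA AAA TTC ACG TTA ATG TAA CCA — ATG at 3, stop TAG at 6 → 6 nt; ATG at 69, stop TAA at 72 → 6 nt.
Longest: frame -1, positions 28–57, 30 nt = 10 codons = 9 aa. → 30 nucleotides.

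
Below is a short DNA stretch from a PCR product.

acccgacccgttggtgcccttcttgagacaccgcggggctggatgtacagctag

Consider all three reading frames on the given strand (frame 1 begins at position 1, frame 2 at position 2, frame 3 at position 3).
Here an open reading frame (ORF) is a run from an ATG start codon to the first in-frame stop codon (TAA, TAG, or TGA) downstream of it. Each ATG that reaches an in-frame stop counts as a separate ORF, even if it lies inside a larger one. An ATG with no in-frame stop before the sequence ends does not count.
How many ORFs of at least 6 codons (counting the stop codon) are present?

Frame 1: ACC CGA CCC GTT GGT GCC CTT CTT GAG ACA CCG CGG GGC TGG ATG TAC AGC TAG — ATG at 43, stop TAG at 52 → 12 nt.
Frame 2: CCC GAC CCG TTG GTG CCC TTC TTG AGA CAC CGC GGG GCT GGA TGT ACA GCT — no ATG→stop ORF.
Frame 3: CCG ACC CGT TGG TGC CCT TCT TGA GAC ACC GCG GGG CTG GAT GTA CAG CTA — no ATG→stop ORF.
No ORF reaches 6 codons. Count = 0.

0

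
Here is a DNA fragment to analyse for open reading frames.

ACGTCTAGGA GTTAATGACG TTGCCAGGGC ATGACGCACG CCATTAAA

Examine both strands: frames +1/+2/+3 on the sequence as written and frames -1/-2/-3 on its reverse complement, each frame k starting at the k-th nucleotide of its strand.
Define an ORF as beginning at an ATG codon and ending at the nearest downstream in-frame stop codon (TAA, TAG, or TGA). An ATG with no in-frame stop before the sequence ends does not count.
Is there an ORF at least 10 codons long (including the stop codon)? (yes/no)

Reverse complement (5'→3'): TTTAATGGCGTGCGTCATGCCCTGGCAACGTCATTAACTCCTAGACGT
Frame +1: ACG TCT AGG AGT TAA TGA CGT TGC CAG GGC ATG ACG CAC GCC ATT AAA — no ATG→stop ORF.
Frame +2: CGT CTA GGA GTT AAT GAC GTT GCC AGG GCA TGA CGC ACG CCA TTA — no ATG→stop ORF.
Frame +3: GTC TAG GAG TTA ATG ACG TTG CCA GGG CAT GAC GCA CGC CAT TAA — ATG at 15, stop TAA at 45 → 33 nt.
Frame -1: TTT AAT GGC GTG CGT CAT GCC CTG GCA ACG TCA TTA ACT CCT AGA CGT — no ATG→stop ORF.
Frame -2: TTA ATG GCG TGC GTC ATG CCC TGG CAA CGT CAT TAA CTC CTA GAC — ATG at 5, stop TAA at 35 → 33 nt; ATG at 17, stop TAA at 35 → 21 nt.
Frame -3: TAA TGG CGT GCG TCA TGC CCT GGC AAC GTC ATT AAC TCC TAG ACG — no ATG→stop ORF.
Frame +3 has an ORF of 11 codons (positions 15–47) ≥ 10, so yes.

yes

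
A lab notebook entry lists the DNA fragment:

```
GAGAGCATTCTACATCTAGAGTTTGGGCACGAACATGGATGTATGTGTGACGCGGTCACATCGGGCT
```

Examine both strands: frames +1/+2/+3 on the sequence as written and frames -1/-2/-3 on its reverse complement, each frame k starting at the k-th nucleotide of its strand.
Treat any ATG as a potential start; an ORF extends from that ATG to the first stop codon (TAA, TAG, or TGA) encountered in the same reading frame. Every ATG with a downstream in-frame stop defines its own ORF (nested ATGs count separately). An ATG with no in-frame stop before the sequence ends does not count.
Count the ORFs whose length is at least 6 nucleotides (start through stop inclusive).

Reverse complement (5'→3'): AGCCCGATGTGACCGCGTCACACATACATCCATGTTCGTGCCCAAACTCTAGATGTAGAATGCTCTC
Frame +1: GAG AGC ATT CTA CAT CTA GAG TTT GGG CAC GAA CAT GGA TGT ATG TGT GAC GCG GTC ACA TCG GGC — no ATG→stop ORF.
Frame +2: AGA GCA TTC TAC ATC TAG AGT TTG GGC ACG AAC ATG GAT GTA TGT GTG ACG CGG TCA CAT CGG GCT — no ATG→stop ORF.
Frame +3: GAG CAT TCT ACA TCT AGA GTT TGG GCA CGA ACA TGG ATG TAT GTG TGA CGC GGT CAC ATC GGG — ATG at 39, stop TGA at 48 → 12 nt.
Frame -1: AGC CCG ATG TGA CCG CGT CAC ACA TAC ATC CAT GTT CGT GCC CAA ACT CTA GAT GTA GAA TGC TCT — ATG at 7, stop TGA at 10 → 6 nt.
Frame -2: GCC CGA TGT GAC CGC GTC ACA CAT ACA TCC ATG TTC GTG CCC AAA CTC TAG ATG TAG AAT GCT CTC — ATG at 32, stop TAG at 50 → 21 nt; ATG at 53, stop TAG at 56 → 6 nt.
Frame -3: CCC GAT GTG ACC GCG TCA CAC ATA CAT CCA TGT TCG TGC CCA AAC TCT AGA TGT AGA ATG CTC — no ATG→stop ORF.
ORFs ≥ 6 nucleotides: frame +3 39–50 (12 nucleotides), frame -1 7–12 (6 nucleotides), frame -2 32–52 (21 nucleotides), frame -2 53–58 (6 nucleotides). Count = 4.

4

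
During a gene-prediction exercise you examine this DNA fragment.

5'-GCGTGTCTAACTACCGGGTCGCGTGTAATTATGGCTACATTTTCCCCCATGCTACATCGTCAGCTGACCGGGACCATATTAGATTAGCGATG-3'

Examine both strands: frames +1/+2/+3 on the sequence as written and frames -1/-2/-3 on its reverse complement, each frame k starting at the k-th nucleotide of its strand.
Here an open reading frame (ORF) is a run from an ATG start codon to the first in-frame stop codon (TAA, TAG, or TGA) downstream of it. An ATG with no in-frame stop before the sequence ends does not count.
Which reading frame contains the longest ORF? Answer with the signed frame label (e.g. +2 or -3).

+1

Reverse complement (5'→3'): CATCGCTAATCTAATATGGTCCCGGTCAGCTGACGATGTAGCATGGGGGAAAATGTAGCCATAATTACACGCGACCCGGTAGTTAGACACGC
Frame +1: GCG TGT CTA ACT ACC GGG TCG CGT GTA ATT ATG GCT ACA TTT TCC CCC ATG CTA CAT CGT CAG CTG ACC GGG ACC ATA TTA GAT TAG CGA — ATG at 31, stop TAG at 85 → 57 nt; ATG at 49, stop TAG at 85 → 39 nt.
Frame +2: CGT GTC TAA CTA CCG GGT CGC GTG TAA TTA TGG CTA CAT TTT CCC CCA TGC TAC ATC GTC AGC TGA CCG GGA CCA TAT TAG ATT AGC GAT — no ATG→stop ORF.
Frame +3: GTG TCT AAC TAC CGG GTC GCG TGT AAT TAT GGC TAC ATT TTC CCC CAT GCT ACA TCG TCA GCT GAC CGG GAC CAT ATT AGA TTA GCG ATG — no ATG→stop ORF.
Frame -1: CAT CGC TAA TCT AAT ATG GTC CCG GTC AGC TGA CGA TGT AGC ATG GGG GAA AAT GTA GCC ATA ATT ACA CGC GAC CCG GTA GTT AGA CAC — ATG at 16, stop TGA at 31 → 18 nt.
Frame -2: ATC GCT AAT CTA ATA TGG TCC CGG TCA GCT GAC GAT GTA GCA TGG GGG AAA ATG TAG CCA TAA TTA CAC GCG ACC CGG TAG TTA GAC ACG — ATG at 53, stop TAG at 56 → 6 nt.
Frame -3: TCG CTA ATC TAA TAT GGT CCC GGT CAG CTG ACG ATG TAG CAT GGG GGA AAA TGT AGC CAT AAT TAC ACG CGA CCC GGT AGT TAG ACA CGC — ATG at 36, stop TAG at 39 → 6 nt.
Longest ORF is 57 nt in frame +1 (positions 31–87).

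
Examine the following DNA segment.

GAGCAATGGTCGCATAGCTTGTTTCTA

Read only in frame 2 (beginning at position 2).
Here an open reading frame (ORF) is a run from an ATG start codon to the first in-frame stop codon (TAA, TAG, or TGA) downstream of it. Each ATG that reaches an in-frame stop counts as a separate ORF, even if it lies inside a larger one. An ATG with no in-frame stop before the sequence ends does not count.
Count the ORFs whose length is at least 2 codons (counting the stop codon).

0

Frame 2: AGC AAT GGT CGC ATA GCT TGT TTC — no ATG→stop ORF.
No ORF reaches 2 codons. Count = 0.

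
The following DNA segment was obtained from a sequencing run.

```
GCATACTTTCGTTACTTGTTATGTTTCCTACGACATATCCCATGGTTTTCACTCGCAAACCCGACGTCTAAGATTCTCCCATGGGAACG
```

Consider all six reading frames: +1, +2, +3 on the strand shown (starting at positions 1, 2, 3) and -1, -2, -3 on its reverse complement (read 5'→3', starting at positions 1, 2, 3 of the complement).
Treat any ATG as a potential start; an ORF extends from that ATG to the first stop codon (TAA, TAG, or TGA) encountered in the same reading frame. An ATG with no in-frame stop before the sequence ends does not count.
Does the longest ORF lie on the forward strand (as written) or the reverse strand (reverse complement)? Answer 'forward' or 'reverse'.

Reverse complement (5'→3'): CGTTCCCATGGGAGAATCTTAGACGTCGGGTTTGCGAGTGAAAACCATGGGATATGTCGTAGGAAACATAACAAGTAACGAAAGTATGC
Frame +1: GCA TAC TTT CGT TAC TTG TTA TGT TTC CTA CGA CAT ATC CCA TGG TTT TCA CTC GCA AAC CCG ACG TCT AAG ATT CTC CCA TGG GAA — no ATG→stop ORF.
Frame +2: CAT ACT TTC GTT ACT TGT TAT GTT TCC TAC GAC ATA TCC CAT GGT TTT CAC TCG CAA ACC CGA CGT CTA AGA TTC TCC CAT GGG AAC — no ATG→stop ORF.
Frame +3: ATA CTT TCG TTA CTT GTT ATG TTT CCT ACG ACA TAT CCC ATG GTT TTC ACT CGC AAA CCC GAC GTC TAA GAT TCT CCC ATG GGA ACG — ATG at 21, stop TAA at 69 → 51 nt; ATG at 42, stop TAA at 69 → 30 nt.
Frame -1: CGT TCC CAT GGG AGA ATC TTA GAC GTC GGG TTT GCG AGT GAA AAC CAT GGG ATA TGT CGT AGG AAA CAT AAC AAG TAA CGA AAG TAT — no ATG→stop ORF.
Frame -2: GTT CCC ATG GGA GAA TCT TAG ACG TCG GGT TTG CGA GTG AAA ACC ATG GGA TAT GTC GTA GGA AAC ATA ACA AGT AAC GAA AGT ATG — ATG at 8, stop TAG at 20 → 15 nt.
Frame -3: TTC CCA TGG GAG AAT CTT AGA CGT CGG GTT TGC GAG TGA AAA CCA TGG GAT ATG TCG TAG GAA ACA TAA CAA GTA ACG AAA GTA TGC — ATG at 54, stop TAG at 60 → 9 nt.
Forward-strand max 51 nt; reverse-strand max 15 nt. The forward strand has the longer ORF.

forward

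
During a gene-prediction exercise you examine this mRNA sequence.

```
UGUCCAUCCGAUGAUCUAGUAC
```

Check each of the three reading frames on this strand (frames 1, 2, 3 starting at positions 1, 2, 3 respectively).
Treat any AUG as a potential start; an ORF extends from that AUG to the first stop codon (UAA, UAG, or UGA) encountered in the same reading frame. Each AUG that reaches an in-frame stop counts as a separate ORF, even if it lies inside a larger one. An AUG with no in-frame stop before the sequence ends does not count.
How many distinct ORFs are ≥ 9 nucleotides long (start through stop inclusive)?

1

Frame 1: UGU CCA UCC GAU GAU CUA GUA — no AUG→stop ORF.
Frame 2: GUC CAU CCG AUG AUC UAG UAC — AUG at 11, stop UAG at 17 → 9 nt.
Frame 3: UCC AUC CGA UGA UCU AGU — no AUG→stop ORF.
ORFs ≥ 9 nucleotides: frame 2 11–19 (9 nucleotides). Count = 1.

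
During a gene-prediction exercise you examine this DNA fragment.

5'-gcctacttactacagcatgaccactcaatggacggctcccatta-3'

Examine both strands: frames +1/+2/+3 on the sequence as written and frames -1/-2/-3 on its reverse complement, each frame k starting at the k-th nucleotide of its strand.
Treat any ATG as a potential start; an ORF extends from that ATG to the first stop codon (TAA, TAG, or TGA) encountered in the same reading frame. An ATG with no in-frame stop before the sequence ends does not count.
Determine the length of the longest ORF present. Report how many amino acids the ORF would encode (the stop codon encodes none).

5

Reverse complement (5'→3'): TAATGGGAGCCGTCCATTGAGTGGTCATGCTGTAGTAAGTAGGC
Frame +1: GCC TAC TTA CTA CAG CAT GAC CAC TCA ATG GAC GGC TCC CAT — no ATG→stop ORF.
Frame +2: CCT ACT TAC TAC AGC ATG ACC ACT CAA TGG ACG GCT CCC ATT — no ATG→stop ORF.
Frame +3: CTA CTT ACT ACA GCA TGA CCA CTC AAT GGA CGG CTC CCA TTA — no ATG→stop ORF.
Frame -1: TAA TGG GAG CCG TCC ATT GAG TGG TCA TGC TGT AGT AAG TAG — no ATG→stop ORF.
Frame -2: AAT GGG AGC CGT CCA TTG AGT GGT CAT GCT GTA GTA AGT AGG — no ATG→stop ORF.
Frame -3: ATG GGA GCC GTC CAT TGA GTG GTC ATG CTG TAG TAA GTA GGC — ATG at 3, stop TGA at 18 → 18 nt; ATG at 27, stop TAG at 33 → 9 nt.
Longest: frame -3, positions 3–20, 18 nt = 6 codons = 5 aa. → 5 amino acids.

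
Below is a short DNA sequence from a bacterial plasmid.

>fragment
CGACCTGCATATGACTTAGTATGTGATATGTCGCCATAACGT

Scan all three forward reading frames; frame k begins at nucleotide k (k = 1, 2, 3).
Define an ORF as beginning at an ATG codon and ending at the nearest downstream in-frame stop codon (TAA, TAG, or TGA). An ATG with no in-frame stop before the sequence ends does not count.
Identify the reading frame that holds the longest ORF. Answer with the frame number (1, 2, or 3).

Frame 1: CGA CCT GCA TAT GAC TTA GTA TGT GAT ATG TCG CCA TAA CGT — ATG at 28, stop TAA at 37 → 12 nt.
Frame 2: GAC CTG CAT ATG ACT TAG TAT GTG ATA TGT CGC CAT AAC — ATG at 11, stop TAG at 17 → 9 nt.
Frame 3: ACC TGC ATA TGA CTT AGT ATG TGA TAT GTC GCC ATA ACG — ATG at 21, stop TGA at 24 → 6 nt.
Longest ORF is 12 nt in frame 1 (positions 28–39).

1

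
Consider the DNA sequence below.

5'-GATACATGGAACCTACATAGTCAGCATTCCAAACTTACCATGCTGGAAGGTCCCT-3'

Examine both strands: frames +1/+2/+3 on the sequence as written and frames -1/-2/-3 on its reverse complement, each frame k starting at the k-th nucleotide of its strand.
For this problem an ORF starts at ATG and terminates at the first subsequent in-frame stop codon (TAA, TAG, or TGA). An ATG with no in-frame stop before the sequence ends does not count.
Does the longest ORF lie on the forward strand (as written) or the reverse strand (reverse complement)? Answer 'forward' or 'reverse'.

Reverse complement (5'→3'): AGGGACCTTCCAGCATGGTAAGTTTGGAATGCTGACTATGTAGGTTCCATGTATC
Frame +1: GAT ACA TGG AAC CTA CAT AGT CAG CAT TCC AAA CTT ACC ATG CTG GAA GGT CCC — no ATG→stop ORF.
Frame +2: ATA CAT GGA ACC TAC ATA GTC AGC ATT CCA AAC TTA CCA TGC TGG AAG GTC CCT — no ATG→stop ORF.
Frame +3: TAC ATG GAA CCT ACA TAG TCA GCA TTC CAA ACT TAC CAT GCT GGA AGG TCC — ATG at 6, stop TAG at 18 → 15 nt.
Frame -1: AGG GAC CTT CCA GCA TGG TAA GTT TGG AAT GCT GAC TAT GTA GGT TCC ATG TAT — no ATG→stop ORF.
Frame -2: GGG ACC TTC CAG CAT GGT AAG TTT GGA ATG CTG ACT ATG TAG GTT CCA TGT ATC — ATG at 29, stop TAG at 41 → 15 nt; ATG at 38, stop TAG at 41 → 6 nt.
Frame -3: GGA CCT TCC AGC ATG GTA AGT TTG GAA TGC TGA CTA TGT AGG TTC CAT GTA — ATG at 15, stop TGA at 33 → 21 nt.
Forward-strand max 15 nt; reverse-strand max 21 nt. The reverse strand has the longer ORF.

reverse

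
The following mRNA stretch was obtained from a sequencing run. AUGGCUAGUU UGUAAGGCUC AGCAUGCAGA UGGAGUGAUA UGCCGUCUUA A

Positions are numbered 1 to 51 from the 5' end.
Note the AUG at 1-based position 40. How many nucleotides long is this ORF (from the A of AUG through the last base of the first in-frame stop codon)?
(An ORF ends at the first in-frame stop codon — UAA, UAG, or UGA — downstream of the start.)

12

Codons from position 40: AUG (40–42), CCG (43–45), UCU (46–48), UAA (49–51).
UAA is the first in-frame stop; ORF spans 40–51, 12 nucleotides.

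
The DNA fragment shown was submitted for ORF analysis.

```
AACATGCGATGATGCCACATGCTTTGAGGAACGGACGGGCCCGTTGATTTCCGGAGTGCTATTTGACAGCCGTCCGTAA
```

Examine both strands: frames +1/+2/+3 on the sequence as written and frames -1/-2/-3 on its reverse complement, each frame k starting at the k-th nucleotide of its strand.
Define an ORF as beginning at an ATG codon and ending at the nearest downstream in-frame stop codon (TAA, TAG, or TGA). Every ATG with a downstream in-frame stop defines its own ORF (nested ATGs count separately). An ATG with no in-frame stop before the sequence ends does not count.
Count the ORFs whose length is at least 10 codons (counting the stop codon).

Reverse complement (5'→3'): TTACGGACGGCTGTCAAATAGCACTCCGGAAATCAACGGGCCCGTCCGTTCCTCAAAGCATGTGGCATCATCGCATGTT
Frame +1: AAC ATG CGA TGA TGC CAC ATG CTT TGA GGA ACG GAC GGG CCC GTT GAT TTC CGG AGT GCT ATT TGA CAG CCG TCC GTA — ATG at 4, stop TGA at 10 → 9 nt; ATG at 19, stop TGA at 25 → 9 nt.
Frame +2: ACA TGC GAT GAT GCC ACA TGC TTT GAG GAA CGG ACG GGC CCG TTG ATT TCC GGA GTG CTA TTT GAC AGC CGT CCG TAA — no ATG→stop ORF.
Frame +3: CAT GCG ATG ATG CCA CAT GCT TTG AGG AAC GGA CGG GCC CGT TGA TTT CCG GAG TGC TAT TTG ACA GCC GTC CGT — ATG at 9, stop TGA at 45 → 39 nt; ATG at 12, stop TGA at 45 → 36 nt.
Frame -1: TTA CGG ACG GCT GTC AAA TAG CAC TCC GGA AAT CAA CGG GCC CGT CCG TTC CTC AAA GCA TGT GGC ATC ATC GCA TGT — no ATG→stop ORF.
Frame -2: TAC GGA CGG CTG TCA AAT AGC ACT CCG GAA ATC AAC GGG CCC GTC CGT TCC TCA AAG CAT GTG GCA TCA TCG CAT GTT — no ATG→stop ORF.
Frame -3: ACG GAC GGC TGT CAA ATA GCA CTC CGG AAA TCA ACG GGC CCG TCC GTT CCT CAA AGC ATG TGG CAT CAT CGC ATG — no ATG→stop ORF.
ORFs ≥ 10 codons: frame +3 9–47 (13 codons), frame +3 12–47 (12 codons). Count = 2.

2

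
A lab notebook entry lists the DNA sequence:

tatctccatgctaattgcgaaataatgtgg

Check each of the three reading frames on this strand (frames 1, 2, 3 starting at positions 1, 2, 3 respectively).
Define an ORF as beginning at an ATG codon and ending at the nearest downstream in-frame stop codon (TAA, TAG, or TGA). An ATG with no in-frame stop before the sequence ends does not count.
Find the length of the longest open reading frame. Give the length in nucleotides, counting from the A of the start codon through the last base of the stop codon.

18

Frame 1: TAT CTC CAT GCT AAT TGC GAA ATA ATG TGG — no ATG→stop ORF.
Frame 2: ATC TCC ATG CTA ATT GCG AAA TAA TGT — ATG at 8, stop TAA at 23 → 18 nt.
Frame 3: TCT CCA TGC TAA TTG CGA AAT AAT GTG — no ATG→stop ORF.
Longest: frame 2, positions 8–25, 18 nt = 6 codons = 5 aa. → 18 nucleotides.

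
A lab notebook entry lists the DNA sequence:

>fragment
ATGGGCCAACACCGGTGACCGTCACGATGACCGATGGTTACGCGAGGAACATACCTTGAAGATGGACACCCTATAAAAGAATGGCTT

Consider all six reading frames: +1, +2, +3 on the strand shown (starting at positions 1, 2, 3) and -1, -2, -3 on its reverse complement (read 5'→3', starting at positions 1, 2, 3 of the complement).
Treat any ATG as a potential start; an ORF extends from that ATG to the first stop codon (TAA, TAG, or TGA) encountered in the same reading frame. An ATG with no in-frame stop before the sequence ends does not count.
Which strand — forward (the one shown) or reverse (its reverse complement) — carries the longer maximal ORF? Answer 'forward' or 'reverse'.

forward

Reverse complement (5'→3'): AAGCCATTCTTTTATAGGGTGTCCATCTTCAAGGTATGTTCCTCGCGTAACCATCGGTCATCGTGACGGTCACCGGTGTTGGCCCAT
Frame +1: ATG GGC CAA CAC CGG TGA CCG TCA CGA TGA CCG ATG GTT ACG CGA GGA ACA TAC CTT GAA GAT GGA CAC CCT ATA AAA GAA TGG CTT — ATG at 1, stop TGA at 16 → 18 nt.
Frame +2: TGG GCC AAC ACC GGT GAC CGT CAC GAT GAC CGA TGG TTA CGC GAG GAA CAT ACC TTG AAG ATG GAC ACC CTA TAA AAG AAT GGC — ATG at 62, stop TAA at 74 → 15 nt.
Frame +3: GGG CCA ACA CCG GTG ACC GTC ACG ATG ACC GAT GGT TAC GCG AGG AAC ATA CCT TGA AGA TGG ACA CCC TAT AAA AGA ATG GCT — ATG at 27, stop TGA at 57 → 33 nt.
Frame -1: AAG CCA TTC TTT TAT AGG GTG TCC ATC TTC AAG GTA TGT TCC TCG CGT AAC CAT CGG TCA TCG TGA CGG TCA CCG GTG TTG GCC CAT — no ATG→stop ORF.
Frame -2: AGC CAT TCT TTT ATA GGG TGT CCA TCT TCA AGG TAT GTT CCT CGC GTA ACC ATC GGT CAT CGT GAC GGT CAC CGG TGT TGG CCC — no ATG→stop ORF.
Frame -3: GCC ATT CTT TTA TAG GGT GTC CAT CTT CAA GGT ATG TTC CTC GCG TAA CCA TCG GTC ATC GTG ACG GTC ACC GGT GTT GGC CCA — ATG at 36, stop TAA at 48 → 15 nt.
Forward-strand max 33 nt; reverse-strand max 15 nt. The forward strand has the longer ORF.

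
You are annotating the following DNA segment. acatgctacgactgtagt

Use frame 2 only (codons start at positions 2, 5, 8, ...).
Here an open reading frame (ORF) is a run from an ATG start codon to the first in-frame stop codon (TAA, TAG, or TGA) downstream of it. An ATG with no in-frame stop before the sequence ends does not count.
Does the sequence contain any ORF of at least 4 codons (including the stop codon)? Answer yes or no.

Frame 2: CAT GCT ACG ACT GTA — no ATG→stop ORF.
Largest ORF found is 0 codons < 4, so no.

no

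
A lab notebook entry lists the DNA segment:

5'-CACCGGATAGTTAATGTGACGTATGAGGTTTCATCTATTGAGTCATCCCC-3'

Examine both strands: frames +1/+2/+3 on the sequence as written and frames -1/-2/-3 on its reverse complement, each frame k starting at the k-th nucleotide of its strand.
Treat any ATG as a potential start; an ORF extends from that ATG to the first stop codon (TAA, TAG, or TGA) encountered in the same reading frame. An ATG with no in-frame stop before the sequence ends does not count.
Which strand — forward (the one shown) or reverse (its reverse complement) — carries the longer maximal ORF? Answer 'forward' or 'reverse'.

Reverse complement (5'→3'): GGGGATGACTCAATAGATGAAACCTCATACGTCACATTAACTATCCGGTG
Frame +1: CAC CGG ATA GTT AAT GTG ACG TAT GAG GTT TCA TCT ATT GAG TCA TCC — no ATG→stop ORF.
Frame +2: ACC GGA TAG TTA ATG TGA CGT ATG AGG TTT CAT CTA TTG AGT CAT CCC — ATG at 14, stop TGA at 17 → 6 nt.
Frame +3: CCG GAT AGT TAA TGT GAC GTA TGA GGT TTC ATC TAT TGA GTC ATC CCC — no ATG→stop ORF.
Frame -1: GGG GAT GAC TCA ATA GAT GAA ACC TCA TAC GTC ACA TTA ACT ATC CGG — no ATG→stop ORF.
Frame -2: GGG ATG ACT CAA TAG ATG AAA CCT CAT ACG TCA CAT TAA CTA TCC GGT — ATG at 5, stop TAG at 14 → 12 nt; ATG at 17, stop TAA at 38 → 24 nt.
Frame -3: GGA TGA CTC AAT AGA TGA AAC CTC ATA CGT CAC ATT AAC TAT CCG GTG — no ATG→stop ORF.
Forward-strand max 6 nt; reverse-strand max 24 nt. The reverse strand has the longer ORF.

reverse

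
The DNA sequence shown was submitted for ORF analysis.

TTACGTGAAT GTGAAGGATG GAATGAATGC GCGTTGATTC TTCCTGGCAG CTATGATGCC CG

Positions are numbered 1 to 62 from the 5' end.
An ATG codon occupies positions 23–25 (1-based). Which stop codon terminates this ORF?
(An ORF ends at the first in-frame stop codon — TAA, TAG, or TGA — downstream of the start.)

Codons from position 23: ATG (23–25), AAT (26–28), GCG (29–31), CGT (32–34), TGA (35–37).
The first in-frame stop codon is TGA.

TGA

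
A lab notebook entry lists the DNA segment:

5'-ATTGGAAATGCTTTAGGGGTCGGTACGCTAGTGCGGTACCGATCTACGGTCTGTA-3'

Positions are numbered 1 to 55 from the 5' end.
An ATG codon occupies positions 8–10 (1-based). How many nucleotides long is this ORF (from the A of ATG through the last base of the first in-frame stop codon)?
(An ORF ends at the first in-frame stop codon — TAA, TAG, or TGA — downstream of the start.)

9

Codons from position 8: ATG (8–10), CTT (11–13), TAG (14–16).
TAG is the first in-frame stop; ORF spans 8–16, 9 nucleotides.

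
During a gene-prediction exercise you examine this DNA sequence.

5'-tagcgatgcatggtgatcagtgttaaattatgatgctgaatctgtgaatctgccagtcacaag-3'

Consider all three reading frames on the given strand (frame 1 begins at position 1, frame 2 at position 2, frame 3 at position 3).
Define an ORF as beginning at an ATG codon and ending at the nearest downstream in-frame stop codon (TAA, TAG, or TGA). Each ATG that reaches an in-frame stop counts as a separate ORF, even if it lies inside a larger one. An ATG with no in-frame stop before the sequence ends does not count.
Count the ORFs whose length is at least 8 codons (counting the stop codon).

1

Frame 1: TAG CGA TGC ATG GTG ATC AGT GTT AAA TTA TGA TGC TGA ATC TGT GAA TCT GCC AGT CAC AAG — ATG at 10, stop TGA at 31 → 24 nt.
Frame 2: AGC GAT GCA TGG TGA TCA GTG TTA AAT TAT GAT GCT GAA TCT GTG AAT CTG CCA GTC ACA — no ATG→stop ORF.
Frame 3: GCG ATG CAT GGT GAT CAG TGT TAA ATT ATG ATG CTG AAT CTG TGA ATC TGC CAG TCA CAA — ATG at 6, stop TAA at 24 → 21 nt; ATG at 30, stop TGA at 45 → 18 nt; ATG at 33, stop TGA at 45 → 15 nt.
ORFs ≥ 8 codons: frame 1 10–33 (8 codons). Count = 1.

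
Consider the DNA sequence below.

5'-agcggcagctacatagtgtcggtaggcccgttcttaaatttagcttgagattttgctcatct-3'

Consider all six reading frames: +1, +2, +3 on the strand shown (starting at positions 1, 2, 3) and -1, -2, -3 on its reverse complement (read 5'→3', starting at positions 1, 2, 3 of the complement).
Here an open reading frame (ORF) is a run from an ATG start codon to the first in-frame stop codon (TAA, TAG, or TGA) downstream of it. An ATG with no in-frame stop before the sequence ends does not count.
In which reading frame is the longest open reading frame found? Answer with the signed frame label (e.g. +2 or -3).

Reverse complement (5'→3'): AGATGAGCAAAATCTCAAGCTAAATTTAAGAACGGGCCTACCGACACTATGTAGCTGCCGCT
Frame +1: AGC GGC AGC TAC ATA GTG TCG GTA GGC CCG TTC TTA AAT TTA GCT TGA GAT TTT GCT CAT — no ATG→stop ORF.
Frame +2: GCG GCA GCT ACA TAG TGT CGG TAG GCC CGT TCT TAA ATT TAG CTT GAG ATT TTG CTC ATC — no ATG→stop ORF.
Frame +3: CGG CAG CTA CAT AGT GTC GGT AGG CCC GTT CTT AAA TTT AGC TTG AGA TTT TGC TCA TCT — no ATG→stop ORF.
Frame -1: AGA TGA GCA AAA TCT CAA GCT AAA TTT AAG AAC GGG CCT ACC GAC ACT ATG TAG CTG CCG — ATG at 49, stop TAG at 52 → 6 nt.
Frame -2: GAT GAG CAA AAT CTC AAG CTA AAT TTA AGA ACG GGC CTA CCG ACA CTA TGT AGC TGC CGC — no ATG→stop ORF.
Frame -3: ATG AGC AAA ATC TCA AGC TAA ATT TAA GAA CGG GCC TAC CGA CAC TAT GTA GCT GCC GCT — ATG at 3, stop TAA at 21 → 21 nt.
Longest ORF is 21 nt in frame -3 (positions 3–23).

-3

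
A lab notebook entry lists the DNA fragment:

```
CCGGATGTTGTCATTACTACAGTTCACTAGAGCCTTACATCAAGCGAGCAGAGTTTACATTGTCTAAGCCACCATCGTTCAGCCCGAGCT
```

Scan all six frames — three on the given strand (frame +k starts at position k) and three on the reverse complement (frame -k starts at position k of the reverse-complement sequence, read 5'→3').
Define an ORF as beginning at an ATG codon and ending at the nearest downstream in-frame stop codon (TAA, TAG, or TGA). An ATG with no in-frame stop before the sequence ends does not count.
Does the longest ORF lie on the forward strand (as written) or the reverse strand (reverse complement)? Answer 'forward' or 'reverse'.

forward

Reverse complement (5'→3'): AGCTCGGGCTGAACGATGGTGGCTTAGACAATGTAAACTCTGCTCGCTTGATGTAAGGCTCTAGTGAACTGTAGTAATGACAACATCCGG
Frame +1: CCG GAT GTT GTC ATT ACT ACA GTT CAC TAG AGC CTT ACA TCA AGC GAG CAG AGT TTA CAT TGT CTA AGC CAC CAT CGT TCA GCC CGA GCT — no ATG→stop ORF.
Frame +2: CGG ATG TTG TCA TTA CTA CAG TTC ACT AGA GCC TTA CAT CAA GCG AGC AGA GTT TAC ATT GTC TAA GCC ACC ATC GTT CAG CCC GAG — ATG at 5, stop TAA at 65 → 63 nt.
Frame +3: GGA TGT TGT CAT TAC TAC AGT TCA CTA GAG CCT TAC ATC AAG CGA GCA GAG TTT ACA TTG TCT AAG CCA CCA TCG TTC AGC CCG AGC — no ATG→stop ORF.
Frame -1: AGC TCG GGC TGA ACG ATG GTG GCT TAG ACA ATG TAA ACT CTG CTC GCT TGA TGT AAG GCT CTA GTG AAC TGT AGT AAT GAC AAC ATC CGG — ATG at 16, stop TAG at 25 → 12 nt; ATG at 31, stop TAA at 34 → 6 nt.
Frame -2: GCT CGG GCT GAA CGA TGG TGG CTT AGA CAA TGT AAA CTC TGC TCG CTT GAT GTA AGG CTC TAG TGA ACT GTA GTA ATG ACA ACA TCC — no ATG→stop ORF.
Frame -3: CTC GGG CTG AAC GAT GGT GGC TTA GAC AAT GTA AAC TCT GCT CGC TTG ATG TAA GGC TCT AGT GAA CTG TAG TAA TGA CAA CAT CCG — ATG at 51, stop TAA at 54 → 6 nt.
Forward-strand max 63 nt; reverse-strand max 12 nt. The forward strand has the longer ORF.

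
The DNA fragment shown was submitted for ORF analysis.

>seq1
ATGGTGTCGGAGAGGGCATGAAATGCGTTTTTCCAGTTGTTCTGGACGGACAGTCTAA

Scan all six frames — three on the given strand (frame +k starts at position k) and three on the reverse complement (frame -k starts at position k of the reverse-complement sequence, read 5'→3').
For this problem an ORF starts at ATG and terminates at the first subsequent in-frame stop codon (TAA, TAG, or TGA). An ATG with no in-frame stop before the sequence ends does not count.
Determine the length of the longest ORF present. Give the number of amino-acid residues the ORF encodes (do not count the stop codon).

Reverse complement (5'→3'): TTAGACTGTCCGTCCAGAACAACTGGAAAAACGCATTTCATGCCCTCTCCGACACCAT
Frame +1: ATG GTG TCG GAG AGG GCA TGA AAT GCG TTT TTC CAG TTG TTC TGG ACG GAC AGT CTA — ATG at 1, stop TGA at 19 → 21 nt.
Frame +2: TGG TGT CGG AGA GGG CAT GAA ATG CGT TTT TCC AGT TGT TCT GGA CGG ACA GTC TAA — ATG at 23, stop TAA at 56 → 36 nt.
Frame +3: GGT GTC GGA GAG GGC ATG AAA TGC GTT TTT CCA GTT GTT CTG GAC GGA CAG TCT — no ATG→stop ORF.
Frame -1: TTA GAC TGT CCG TCC AGA ACA ACT GGA AAA ACG CAT TTC ATG CCC TCT CCG ACA CCA — no ATG→stop ORF.
Frame -2: TAG ACT GTC CGT CCA GAA CAA CTG GAA AAA CGC ATT TCA TGC CCT CTC CGA CAC CAT — no ATG→stop ORF.
Frame -3: AGA CTG TCC GTC CAG AAC AAC TGG AAA AAC GCA TTT CAT GCC CTC TCC GAC ACC — no ATG→stop ORF.
Longest: frame +2, positions 23–58, 36 nt = 12 codons = 11 aa. → 11 amino acids.

11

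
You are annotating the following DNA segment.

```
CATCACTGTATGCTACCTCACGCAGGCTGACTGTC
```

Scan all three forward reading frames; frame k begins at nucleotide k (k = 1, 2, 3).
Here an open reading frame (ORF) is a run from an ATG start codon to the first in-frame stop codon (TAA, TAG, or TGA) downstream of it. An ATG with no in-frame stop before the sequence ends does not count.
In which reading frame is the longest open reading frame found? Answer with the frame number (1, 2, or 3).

1

Frame 1: CAT CAC TGT ATG CTA CCT CAC GCA GGC TGA CTG — ATG at 10, stop TGA at 28 → 21 nt.
Frame 2: ATC ACT GTA TGC TAC CTC ACG CAG GCT GAC TGT — no ATG→stop ORF.
Frame 3: TCA CTG TAT GCT ACC TCA CGC AGG CTG ACT GTC — no ATG→stop ORF.
Longest ORF is 21 nt in frame 1 (positions 10–30).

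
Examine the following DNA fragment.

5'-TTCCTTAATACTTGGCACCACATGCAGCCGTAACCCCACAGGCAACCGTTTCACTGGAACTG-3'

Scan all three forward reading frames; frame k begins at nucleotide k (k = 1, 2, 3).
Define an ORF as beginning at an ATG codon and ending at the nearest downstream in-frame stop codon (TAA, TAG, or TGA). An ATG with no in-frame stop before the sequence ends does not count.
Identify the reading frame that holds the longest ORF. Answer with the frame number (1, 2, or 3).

1

Frame 1: TTC CTT AAT ACT TGG CAC CAC ATG CAG CCG TAA CCC CAC AGG CAA CCG TTT CAC TGG AAC — ATG at 22, stop TAA at 31 → 12 nt.
Frame 2: TCC TTA ATA CTT GGC ACC ACA TGC AGC CGT AAC CCC ACA GGC AAC CGT TTC ACT GGA ACT — no ATG→stop ORF.
Frame 3: CCT TAA TAC TTG GCA CCA CAT GCA GCC GTA ACC CCA CAG GCA ACC GTT TCA CTG GAA CTG — no ATG→stop ORF.
Longest ORF is 12 nt in frame 1 (positions 22–33).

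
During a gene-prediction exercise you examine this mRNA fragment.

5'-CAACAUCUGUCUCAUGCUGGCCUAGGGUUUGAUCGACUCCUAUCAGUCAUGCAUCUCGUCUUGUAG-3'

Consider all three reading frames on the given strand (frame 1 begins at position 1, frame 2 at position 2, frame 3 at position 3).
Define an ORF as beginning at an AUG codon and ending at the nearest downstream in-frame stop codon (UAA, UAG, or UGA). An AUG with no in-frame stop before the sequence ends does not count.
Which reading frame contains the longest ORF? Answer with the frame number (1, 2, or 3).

Frame 1: CAA CAU CUG UCU CAU GCU GGC CUA GGG UUU GAU CGA CUC CUA UCA GUC AUG CAU CUC GUC UUG UAG — AUG at 49, stop UAG at 64 → 18 nt.
Frame 2: AAC AUC UGU CUC AUG CUG GCC UAG GGU UUG AUC GAC UCC UAU CAG UCA UGC AUC UCG UCU UGU — AUG at 14, stop UAG at 23 → 12 nt.
Frame 3: ACA UCU GUC UCA UGC UGG CCU AGG GUU UGA UCG ACU CCU AUC AGU CAU GCA UCU CGU CUU GUA — no AUG→stop ORF.
Longest ORF is 18 nt in frame 1 (positions 49–66).

1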